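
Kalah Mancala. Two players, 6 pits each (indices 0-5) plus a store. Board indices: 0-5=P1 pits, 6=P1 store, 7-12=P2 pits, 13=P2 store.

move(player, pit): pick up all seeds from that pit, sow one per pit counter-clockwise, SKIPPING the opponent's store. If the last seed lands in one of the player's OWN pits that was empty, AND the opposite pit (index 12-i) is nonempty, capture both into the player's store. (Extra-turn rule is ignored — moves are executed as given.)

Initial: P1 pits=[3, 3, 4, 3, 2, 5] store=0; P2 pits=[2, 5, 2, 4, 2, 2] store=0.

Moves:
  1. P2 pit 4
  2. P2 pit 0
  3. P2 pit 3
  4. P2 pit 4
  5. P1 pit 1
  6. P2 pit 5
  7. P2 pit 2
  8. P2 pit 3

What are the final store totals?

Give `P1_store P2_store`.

Answer: 0 9

Derivation:
Move 1: P2 pit4 -> P1=[3,3,4,3,2,5](0) P2=[2,5,2,4,0,3](1)
Move 2: P2 pit0 -> P1=[3,3,4,3,2,5](0) P2=[0,6,3,4,0,3](1)
Move 3: P2 pit3 -> P1=[4,3,4,3,2,5](0) P2=[0,6,3,0,1,4](2)
Move 4: P2 pit4 -> P1=[4,3,4,3,2,5](0) P2=[0,6,3,0,0,5](2)
Move 5: P1 pit1 -> P1=[4,0,5,4,3,5](0) P2=[0,6,3,0,0,5](2)
Move 6: P2 pit5 -> P1=[5,1,6,5,3,5](0) P2=[0,6,3,0,0,0](3)
Move 7: P2 pit2 -> P1=[0,1,6,5,3,5](0) P2=[0,6,0,1,1,0](9)
Move 8: P2 pit3 -> P1=[0,1,6,5,3,5](0) P2=[0,6,0,0,2,0](9)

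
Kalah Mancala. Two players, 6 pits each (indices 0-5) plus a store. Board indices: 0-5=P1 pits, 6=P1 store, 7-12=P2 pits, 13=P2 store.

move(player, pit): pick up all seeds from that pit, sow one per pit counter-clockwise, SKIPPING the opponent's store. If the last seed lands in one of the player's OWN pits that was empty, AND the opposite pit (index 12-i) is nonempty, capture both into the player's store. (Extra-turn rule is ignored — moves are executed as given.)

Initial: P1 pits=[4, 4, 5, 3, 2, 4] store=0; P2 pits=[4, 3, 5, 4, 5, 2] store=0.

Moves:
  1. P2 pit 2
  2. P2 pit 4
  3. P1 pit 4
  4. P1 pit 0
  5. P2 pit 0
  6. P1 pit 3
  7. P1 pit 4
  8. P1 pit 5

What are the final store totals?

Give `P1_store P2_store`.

Answer: 11 9

Derivation:
Move 1: P2 pit2 -> P1=[5,4,5,3,2,4](0) P2=[4,3,0,5,6,3](1)
Move 2: P2 pit4 -> P1=[6,5,6,4,2,4](0) P2=[4,3,0,5,0,4](2)
Move 3: P1 pit4 -> P1=[6,5,6,4,0,5](1) P2=[4,3,0,5,0,4](2)
Move 4: P1 pit0 -> P1=[0,6,7,5,1,6](2) P2=[4,3,0,5,0,4](2)
Move 5: P2 pit0 -> P1=[0,0,7,5,1,6](2) P2=[0,4,1,6,0,4](9)
Move 6: P1 pit3 -> P1=[0,0,7,0,2,7](3) P2=[1,5,1,6,0,4](9)
Move 7: P1 pit4 -> P1=[0,0,7,0,0,8](4) P2=[1,5,1,6,0,4](9)
Move 8: P1 pit5 -> P1=[0,0,7,0,0,0](11) P2=[2,6,2,7,1,0](9)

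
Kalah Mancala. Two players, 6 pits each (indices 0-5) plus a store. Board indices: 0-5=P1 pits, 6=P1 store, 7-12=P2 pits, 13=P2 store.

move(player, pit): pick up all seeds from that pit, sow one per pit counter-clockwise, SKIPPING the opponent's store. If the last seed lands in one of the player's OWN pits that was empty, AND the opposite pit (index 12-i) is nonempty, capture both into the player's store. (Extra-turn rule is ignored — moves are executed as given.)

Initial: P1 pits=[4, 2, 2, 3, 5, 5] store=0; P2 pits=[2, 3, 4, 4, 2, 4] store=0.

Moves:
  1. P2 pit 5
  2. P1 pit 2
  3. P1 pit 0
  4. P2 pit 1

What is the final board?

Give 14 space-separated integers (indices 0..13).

Answer: 0 4 1 5 7 7 0 2 0 5 5 3 0 1

Derivation:
Move 1: P2 pit5 -> P1=[5,3,3,3,5,5](0) P2=[2,3,4,4,2,0](1)
Move 2: P1 pit2 -> P1=[5,3,0,4,6,6](0) P2=[2,3,4,4,2,0](1)
Move 3: P1 pit0 -> P1=[0,4,1,5,7,7](0) P2=[2,3,4,4,2,0](1)
Move 4: P2 pit1 -> P1=[0,4,1,5,7,7](0) P2=[2,0,5,5,3,0](1)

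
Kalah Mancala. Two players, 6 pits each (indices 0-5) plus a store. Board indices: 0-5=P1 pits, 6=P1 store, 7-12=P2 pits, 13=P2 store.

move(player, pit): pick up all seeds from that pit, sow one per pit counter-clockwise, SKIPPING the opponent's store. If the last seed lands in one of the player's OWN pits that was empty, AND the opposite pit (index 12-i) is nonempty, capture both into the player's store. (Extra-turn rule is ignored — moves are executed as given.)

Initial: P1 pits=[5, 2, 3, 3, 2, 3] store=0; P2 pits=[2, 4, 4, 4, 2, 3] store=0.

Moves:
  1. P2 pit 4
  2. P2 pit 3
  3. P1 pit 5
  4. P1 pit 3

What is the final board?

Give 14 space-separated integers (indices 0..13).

Move 1: P2 pit4 -> P1=[5,2,3,3,2,3](0) P2=[2,4,4,4,0,4](1)
Move 2: P2 pit3 -> P1=[6,2,3,3,2,3](0) P2=[2,4,4,0,1,5](2)
Move 3: P1 pit5 -> P1=[6,2,3,3,2,0](1) P2=[3,5,4,0,1,5](2)
Move 4: P1 pit3 -> P1=[6,2,3,0,3,1](2) P2=[3,5,4,0,1,5](2)

Answer: 6 2 3 0 3 1 2 3 5 4 0 1 5 2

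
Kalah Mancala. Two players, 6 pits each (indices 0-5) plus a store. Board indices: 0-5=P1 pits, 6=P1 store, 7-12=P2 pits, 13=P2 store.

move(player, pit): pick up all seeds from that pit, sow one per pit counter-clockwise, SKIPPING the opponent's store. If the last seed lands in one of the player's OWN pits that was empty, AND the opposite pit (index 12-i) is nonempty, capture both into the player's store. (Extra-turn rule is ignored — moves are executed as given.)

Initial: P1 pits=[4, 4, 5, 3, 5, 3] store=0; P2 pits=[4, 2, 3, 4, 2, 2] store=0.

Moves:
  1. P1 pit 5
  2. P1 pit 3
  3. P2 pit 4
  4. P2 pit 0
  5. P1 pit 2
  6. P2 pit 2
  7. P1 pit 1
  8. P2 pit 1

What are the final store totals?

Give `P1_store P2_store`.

Move 1: P1 pit5 -> P1=[4,4,5,3,5,0](1) P2=[5,3,3,4,2,2](0)
Move 2: P1 pit3 -> P1=[4,4,5,0,6,1](2) P2=[5,3,3,4,2,2](0)
Move 3: P2 pit4 -> P1=[4,4,5,0,6,1](2) P2=[5,3,3,4,0,3](1)
Move 4: P2 pit0 -> P1=[4,4,5,0,6,1](2) P2=[0,4,4,5,1,4](1)
Move 5: P1 pit2 -> P1=[4,4,0,1,7,2](3) P2=[1,4,4,5,1,4](1)
Move 6: P2 pit2 -> P1=[4,4,0,1,7,2](3) P2=[1,4,0,6,2,5](2)
Move 7: P1 pit1 -> P1=[4,0,1,2,8,3](3) P2=[1,4,0,6,2,5](2)
Move 8: P2 pit1 -> P1=[4,0,1,2,8,3](3) P2=[1,0,1,7,3,6](2)

Answer: 3 2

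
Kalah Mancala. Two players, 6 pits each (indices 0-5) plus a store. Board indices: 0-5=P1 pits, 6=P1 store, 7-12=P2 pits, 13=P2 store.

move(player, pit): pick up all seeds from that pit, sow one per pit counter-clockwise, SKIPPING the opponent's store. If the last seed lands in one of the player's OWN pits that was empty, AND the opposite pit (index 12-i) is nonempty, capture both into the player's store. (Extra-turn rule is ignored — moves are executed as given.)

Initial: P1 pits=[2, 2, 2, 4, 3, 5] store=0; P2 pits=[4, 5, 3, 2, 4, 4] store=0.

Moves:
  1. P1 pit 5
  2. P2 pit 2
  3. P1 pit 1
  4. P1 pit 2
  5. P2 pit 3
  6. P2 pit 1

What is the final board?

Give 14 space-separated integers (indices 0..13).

Answer: 4 0 0 6 4 0 7 0 0 1 1 7 7 3

Derivation:
Move 1: P1 pit5 -> P1=[2,2,2,4,3,0](1) P2=[5,6,4,3,4,4](0)
Move 2: P2 pit2 -> P1=[2,2,2,4,3,0](1) P2=[5,6,0,4,5,5](1)
Move 3: P1 pit1 -> P1=[2,0,3,5,3,0](1) P2=[5,6,0,4,5,5](1)
Move 4: P1 pit2 -> P1=[2,0,0,6,4,0](7) P2=[0,6,0,4,5,5](1)
Move 5: P2 pit3 -> P1=[3,0,0,6,4,0](7) P2=[0,6,0,0,6,6](2)
Move 6: P2 pit1 -> P1=[4,0,0,6,4,0](7) P2=[0,0,1,1,7,7](3)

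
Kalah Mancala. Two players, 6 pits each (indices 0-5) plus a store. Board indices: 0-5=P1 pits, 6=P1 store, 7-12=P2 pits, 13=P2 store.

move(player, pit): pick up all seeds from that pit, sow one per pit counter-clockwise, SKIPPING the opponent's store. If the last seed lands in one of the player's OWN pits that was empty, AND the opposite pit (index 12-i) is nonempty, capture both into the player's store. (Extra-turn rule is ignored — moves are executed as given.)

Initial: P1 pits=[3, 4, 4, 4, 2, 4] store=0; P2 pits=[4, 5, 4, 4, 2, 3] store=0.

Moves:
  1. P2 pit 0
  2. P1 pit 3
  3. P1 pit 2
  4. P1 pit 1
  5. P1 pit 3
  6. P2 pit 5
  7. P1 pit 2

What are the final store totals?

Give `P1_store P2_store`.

Move 1: P2 pit0 -> P1=[3,4,4,4,2,4](0) P2=[0,6,5,5,3,3](0)
Move 2: P1 pit3 -> P1=[3,4,4,0,3,5](1) P2=[1,6,5,5,3,3](0)
Move 3: P1 pit2 -> P1=[3,4,0,1,4,6](2) P2=[1,6,5,5,3,3](0)
Move 4: P1 pit1 -> P1=[3,0,1,2,5,7](2) P2=[1,6,5,5,3,3](0)
Move 5: P1 pit3 -> P1=[3,0,1,0,6,8](2) P2=[1,6,5,5,3,3](0)
Move 6: P2 pit5 -> P1=[4,1,1,0,6,8](2) P2=[1,6,5,5,3,0](1)
Move 7: P1 pit2 -> P1=[4,1,0,0,6,8](8) P2=[1,6,0,5,3,0](1)

Answer: 8 1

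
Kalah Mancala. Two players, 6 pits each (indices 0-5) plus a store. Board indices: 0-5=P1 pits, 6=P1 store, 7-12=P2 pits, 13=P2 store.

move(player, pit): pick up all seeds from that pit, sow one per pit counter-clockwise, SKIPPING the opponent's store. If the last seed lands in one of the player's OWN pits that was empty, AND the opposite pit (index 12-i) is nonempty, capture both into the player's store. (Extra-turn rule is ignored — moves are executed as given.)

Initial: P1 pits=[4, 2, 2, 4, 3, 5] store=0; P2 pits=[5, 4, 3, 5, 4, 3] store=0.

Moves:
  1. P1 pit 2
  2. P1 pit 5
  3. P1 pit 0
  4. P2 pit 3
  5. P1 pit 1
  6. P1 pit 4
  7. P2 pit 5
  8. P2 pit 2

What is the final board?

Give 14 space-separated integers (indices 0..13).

Answer: 3 1 4 7 0 1 9 1 6 0 2 6 1 3

Derivation:
Move 1: P1 pit2 -> P1=[4,2,0,5,4,5](0) P2=[5,4,3,5,4,3](0)
Move 2: P1 pit5 -> P1=[4,2,0,5,4,0](1) P2=[6,5,4,6,4,3](0)
Move 3: P1 pit0 -> P1=[0,3,1,6,5,0](1) P2=[6,5,4,6,4,3](0)
Move 4: P2 pit3 -> P1=[1,4,2,6,5,0](1) P2=[6,5,4,0,5,4](1)
Move 5: P1 pit1 -> P1=[1,0,3,7,6,0](8) P2=[0,5,4,0,5,4](1)
Move 6: P1 pit4 -> P1=[1,0,3,7,0,1](9) P2=[1,6,5,1,5,4](1)
Move 7: P2 pit5 -> P1=[2,1,4,7,0,1](9) P2=[1,6,5,1,5,0](2)
Move 8: P2 pit2 -> P1=[3,1,4,7,0,1](9) P2=[1,6,0,2,6,1](3)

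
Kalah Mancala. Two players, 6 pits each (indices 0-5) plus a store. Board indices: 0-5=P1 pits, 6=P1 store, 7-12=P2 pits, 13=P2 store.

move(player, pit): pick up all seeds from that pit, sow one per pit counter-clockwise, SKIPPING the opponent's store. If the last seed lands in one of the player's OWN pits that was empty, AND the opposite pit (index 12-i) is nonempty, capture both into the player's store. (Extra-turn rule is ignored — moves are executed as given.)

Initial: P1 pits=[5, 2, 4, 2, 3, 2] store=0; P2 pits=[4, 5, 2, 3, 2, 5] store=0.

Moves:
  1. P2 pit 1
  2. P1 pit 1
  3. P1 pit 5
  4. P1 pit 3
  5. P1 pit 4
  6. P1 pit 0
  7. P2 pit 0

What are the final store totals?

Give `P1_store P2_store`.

Answer: 3 2

Derivation:
Move 1: P2 pit1 -> P1=[5,2,4,2,3,2](0) P2=[4,0,3,4,3,6](1)
Move 2: P1 pit1 -> P1=[5,0,5,3,3,2](0) P2=[4,0,3,4,3,6](1)
Move 3: P1 pit5 -> P1=[5,0,5,3,3,0](1) P2=[5,0,3,4,3,6](1)
Move 4: P1 pit3 -> P1=[5,0,5,0,4,1](2) P2=[5,0,3,4,3,6](1)
Move 5: P1 pit4 -> P1=[5,0,5,0,0,2](3) P2=[6,1,3,4,3,6](1)
Move 6: P1 pit0 -> P1=[0,1,6,1,1,3](3) P2=[6,1,3,4,3,6](1)
Move 7: P2 pit0 -> P1=[0,1,6,1,1,3](3) P2=[0,2,4,5,4,7](2)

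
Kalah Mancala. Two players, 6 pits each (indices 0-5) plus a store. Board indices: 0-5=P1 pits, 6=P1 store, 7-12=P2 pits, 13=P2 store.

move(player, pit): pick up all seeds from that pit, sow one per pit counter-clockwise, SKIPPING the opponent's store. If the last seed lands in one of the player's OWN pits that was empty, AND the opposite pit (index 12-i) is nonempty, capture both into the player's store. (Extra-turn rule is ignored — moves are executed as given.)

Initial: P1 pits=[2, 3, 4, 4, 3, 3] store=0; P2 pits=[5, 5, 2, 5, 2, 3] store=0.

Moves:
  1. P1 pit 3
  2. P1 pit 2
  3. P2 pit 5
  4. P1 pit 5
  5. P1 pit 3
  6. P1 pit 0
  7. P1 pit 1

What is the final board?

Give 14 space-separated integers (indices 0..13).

Move 1: P1 pit3 -> P1=[2,3,4,0,4,4](1) P2=[6,5,2,5,2,3](0)
Move 2: P1 pit2 -> P1=[2,3,0,1,5,5](2) P2=[6,5,2,5,2,3](0)
Move 3: P2 pit5 -> P1=[3,4,0,1,5,5](2) P2=[6,5,2,5,2,0](1)
Move 4: P1 pit5 -> P1=[3,4,0,1,5,0](3) P2=[7,6,3,6,2,0](1)
Move 5: P1 pit3 -> P1=[3,4,0,0,6,0](3) P2=[7,6,3,6,2,0](1)
Move 6: P1 pit0 -> P1=[0,5,1,0,6,0](7) P2=[7,6,0,6,2,0](1)
Move 7: P1 pit1 -> P1=[0,0,2,1,7,1](8) P2=[7,6,0,6,2,0](1)

Answer: 0 0 2 1 7 1 8 7 6 0 6 2 0 1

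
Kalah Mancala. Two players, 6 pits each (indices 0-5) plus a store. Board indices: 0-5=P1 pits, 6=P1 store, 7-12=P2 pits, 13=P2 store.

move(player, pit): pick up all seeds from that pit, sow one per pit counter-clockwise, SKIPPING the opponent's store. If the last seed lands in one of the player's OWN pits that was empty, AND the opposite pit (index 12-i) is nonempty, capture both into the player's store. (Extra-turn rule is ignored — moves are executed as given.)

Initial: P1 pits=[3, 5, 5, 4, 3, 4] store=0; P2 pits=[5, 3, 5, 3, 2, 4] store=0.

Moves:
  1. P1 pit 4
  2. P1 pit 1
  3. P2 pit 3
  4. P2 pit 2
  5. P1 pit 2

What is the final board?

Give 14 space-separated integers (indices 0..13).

Answer: 4 0 0 6 2 7 3 7 4 0 1 4 6 2

Derivation:
Move 1: P1 pit4 -> P1=[3,5,5,4,0,5](1) P2=[6,3,5,3,2,4](0)
Move 2: P1 pit1 -> P1=[3,0,6,5,1,6](2) P2=[6,3,5,3,2,4](0)
Move 3: P2 pit3 -> P1=[3,0,6,5,1,6](2) P2=[6,3,5,0,3,5](1)
Move 4: P2 pit2 -> P1=[4,0,6,5,1,6](2) P2=[6,3,0,1,4,6](2)
Move 5: P1 pit2 -> P1=[4,0,0,6,2,7](3) P2=[7,4,0,1,4,6](2)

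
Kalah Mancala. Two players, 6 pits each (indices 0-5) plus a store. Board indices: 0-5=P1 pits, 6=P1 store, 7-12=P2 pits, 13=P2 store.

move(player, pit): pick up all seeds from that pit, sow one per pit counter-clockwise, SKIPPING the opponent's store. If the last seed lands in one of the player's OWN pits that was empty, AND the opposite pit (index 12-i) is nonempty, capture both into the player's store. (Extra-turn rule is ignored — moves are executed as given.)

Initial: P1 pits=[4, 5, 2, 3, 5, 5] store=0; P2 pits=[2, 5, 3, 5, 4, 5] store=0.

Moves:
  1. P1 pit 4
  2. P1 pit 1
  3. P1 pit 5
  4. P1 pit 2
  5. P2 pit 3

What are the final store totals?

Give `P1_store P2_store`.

Answer: 8 1

Derivation:
Move 1: P1 pit4 -> P1=[4,5,2,3,0,6](1) P2=[3,6,4,5,4,5](0)
Move 2: P1 pit1 -> P1=[4,0,3,4,1,7](2) P2=[3,6,4,5,4,5](0)
Move 3: P1 pit5 -> P1=[4,0,3,4,1,0](3) P2=[4,7,5,6,5,6](0)
Move 4: P1 pit2 -> P1=[4,0,0,5,2,0](8) P2=[0,7,5,6,5,6](0)
Move 5: P2 pit3 -> P1=[5,1,1,5,2,0](8) P2=[0,7,5,0,6,7](1)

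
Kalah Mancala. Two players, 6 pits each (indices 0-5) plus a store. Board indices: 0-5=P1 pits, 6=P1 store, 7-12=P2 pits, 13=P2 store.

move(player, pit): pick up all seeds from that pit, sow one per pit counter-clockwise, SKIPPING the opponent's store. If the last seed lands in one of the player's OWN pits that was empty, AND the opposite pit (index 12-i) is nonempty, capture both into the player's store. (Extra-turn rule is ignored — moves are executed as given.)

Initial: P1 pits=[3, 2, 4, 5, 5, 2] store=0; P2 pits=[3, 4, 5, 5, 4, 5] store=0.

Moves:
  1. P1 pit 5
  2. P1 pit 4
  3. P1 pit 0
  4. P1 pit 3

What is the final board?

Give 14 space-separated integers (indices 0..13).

Answer: 0 3 5 0 1 2 3 6 6 7 5 4 5 0

Derivation:
Move 1: P1 pit5 -> P1=[3,2,4,5,5,0](1) P2=[4,4,5,5,4,5](0)
Move 2: P1 pit4 -> P1=[3,2,4,5,0,1](2) P2=[5,5,6,5,4,5](0)
Move 3: P1 pit0 -> P1=[0,3,5,6,0,1](2) P2=[5,5,6,5,4,5](0)
Move 4: P1 pit3 -> P1=[0,3,5,0,1,2](3) P2=[6,6,7,5,4,5](0)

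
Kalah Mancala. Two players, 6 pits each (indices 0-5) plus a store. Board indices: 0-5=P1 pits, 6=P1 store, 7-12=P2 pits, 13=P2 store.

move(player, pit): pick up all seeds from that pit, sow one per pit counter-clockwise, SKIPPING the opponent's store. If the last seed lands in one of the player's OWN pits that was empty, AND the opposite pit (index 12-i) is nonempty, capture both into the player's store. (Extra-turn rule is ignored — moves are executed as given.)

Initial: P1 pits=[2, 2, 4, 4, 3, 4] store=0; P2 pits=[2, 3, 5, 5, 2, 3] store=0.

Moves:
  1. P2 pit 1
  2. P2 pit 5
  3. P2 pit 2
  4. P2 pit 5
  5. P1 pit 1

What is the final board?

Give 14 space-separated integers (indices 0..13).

Answer: 4 0 5 5 4 5 0 2 0 0 7 4 0 3

Derivation:
Move 1: P2 pit1 -> P1=[2,2,4,4,3,4](0) P2=[2,0,6,6,3,3](0)
Move 2: P2 pit5 -> P1=[3,3,4,4,3,4](0) P2=[2,0,6,6,3,0](1)
Move 3: P2 pit2 -> P1=[4,4,4,4,3,4](0) P2=[2,0,0,7,4,1](2)
Move 4: P2 pit5 -> P1=[4,4,4,4,3,4](0) P2=[2,0,0,7,4,0](3)
Move 5: P1 pit1 -> P1=[4,0,5,5,4,5](0) P2=[2,0,0,7,4,0](3)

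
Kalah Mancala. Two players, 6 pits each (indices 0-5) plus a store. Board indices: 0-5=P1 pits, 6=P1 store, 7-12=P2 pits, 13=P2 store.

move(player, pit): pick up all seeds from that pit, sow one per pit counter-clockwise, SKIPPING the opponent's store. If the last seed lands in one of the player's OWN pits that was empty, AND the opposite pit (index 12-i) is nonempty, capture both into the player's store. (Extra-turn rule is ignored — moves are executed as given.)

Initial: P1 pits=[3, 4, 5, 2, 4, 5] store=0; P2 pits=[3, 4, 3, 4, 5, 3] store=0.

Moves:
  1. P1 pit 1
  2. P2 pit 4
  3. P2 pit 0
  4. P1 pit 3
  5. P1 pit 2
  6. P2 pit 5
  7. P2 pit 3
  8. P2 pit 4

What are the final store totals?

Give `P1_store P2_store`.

Move 1: P1 pit1 -> P1=[3,0,6,3,5,6](0) P2=[3,4,3,4,5,3](0)
Move 2: P2 pit4 -> P1=[4,1,7,3,5,6](0) P2=[3,4,3,4,0,4](1)
Move 3: P2 pit0 -> P1=[4,1,7,3,5,6](0) P2=[0,5,4,5,0,4](1)
Move 4: P1 pit3 -> P1=[4,1,7,0,6,7](1) P2=[0,5,4,5,0,4](1)
Move 5: P1 pit2 -> P1=[4,1,0,1,7,8](2) P2=[1,6,5,5,0,4](1)
Move 6: P2 pit5 -> P1=[5,2,1,1,7,8](2) P2=[1,6,5,5,0,0](2)
Move 7: P2 pit3 -> P1=[6,3,1,1,7,8](2) P2=[1,6,5,0,1,1](3)
Move 8: P2 pit4 -> P1=[6,3,1,1,7,8](2) P2=[1,6,5,0,0,2](3)

Answer: 2 3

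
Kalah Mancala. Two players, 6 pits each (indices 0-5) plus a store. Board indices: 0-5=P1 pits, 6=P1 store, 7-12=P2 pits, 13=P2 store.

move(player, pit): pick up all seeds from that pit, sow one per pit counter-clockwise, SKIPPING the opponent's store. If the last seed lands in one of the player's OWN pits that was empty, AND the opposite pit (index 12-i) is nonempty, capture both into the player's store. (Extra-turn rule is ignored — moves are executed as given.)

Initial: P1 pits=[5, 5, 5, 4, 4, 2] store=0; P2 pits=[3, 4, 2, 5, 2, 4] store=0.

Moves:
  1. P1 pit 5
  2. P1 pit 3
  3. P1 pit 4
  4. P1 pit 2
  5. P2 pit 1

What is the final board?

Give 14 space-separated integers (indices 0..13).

Answer: 5 5 0 1 1 3 4 7 0 4 6 3 5 1

Derivation:
Move 1: P1 pit5 -> P1=[5,5,5,4,4,0](1) P2=[4,4,2,5,2,4](0)
Move 2: P1 pit3 -> P1=[5,5,5,0,5,1](2) P2=[5,4,2,5,2,4](0)
Move 3: P1 pit4 -> P1=[5,5,5,0,0,2](3) P2=[6,5,3,5,2,4](0)
Move 4: P1 pit2 -> P1=[5,5,0,1,1,3](4) P2=[7,5,3,5,2,4](0)
Move 5: P2 pit1 -> P1=[5,5,0,1,1,3](4) P2=[7,0,4,6,3,5](1)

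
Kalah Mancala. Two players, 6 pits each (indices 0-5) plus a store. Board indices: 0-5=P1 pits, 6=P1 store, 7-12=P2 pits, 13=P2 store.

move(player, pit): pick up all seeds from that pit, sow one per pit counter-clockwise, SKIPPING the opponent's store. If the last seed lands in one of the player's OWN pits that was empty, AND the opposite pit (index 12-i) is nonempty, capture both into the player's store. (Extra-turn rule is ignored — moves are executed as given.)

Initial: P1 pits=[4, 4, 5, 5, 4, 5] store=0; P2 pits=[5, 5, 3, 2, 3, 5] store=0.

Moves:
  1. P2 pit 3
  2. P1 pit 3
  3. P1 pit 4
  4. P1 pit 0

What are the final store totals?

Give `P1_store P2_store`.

Answer: 10 0

Derivation:
Move 1: P2 pit3 -> P1=[4,4,5,5,4,5](0) P2=[5,5,3,0,4,6](0)
Move 2: P1 pit3 -> P1=[4,4,5,0,5,6](1) P2=[6,6,3,0,4,6](0)
Move 3: P1 pit4 -> P1=[4,4,5,0,0,7](2) P2=[7,7,4,0,4,6](0)
Move 4: P1 pit0 -> P1=[0,5,6,1,0,7](10) P2=[7,0,4,0,4,6](0)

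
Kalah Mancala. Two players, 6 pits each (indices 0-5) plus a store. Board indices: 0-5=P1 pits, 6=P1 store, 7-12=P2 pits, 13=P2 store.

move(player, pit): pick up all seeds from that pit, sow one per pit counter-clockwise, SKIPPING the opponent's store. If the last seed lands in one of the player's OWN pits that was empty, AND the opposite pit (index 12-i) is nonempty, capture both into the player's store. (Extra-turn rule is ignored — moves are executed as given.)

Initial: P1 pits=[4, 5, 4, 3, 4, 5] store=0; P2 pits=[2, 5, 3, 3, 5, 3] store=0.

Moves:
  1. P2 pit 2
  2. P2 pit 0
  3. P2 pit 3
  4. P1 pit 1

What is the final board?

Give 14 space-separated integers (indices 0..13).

Move 1: P2 pit2 -> P1=[4,5,4,3,4,5](0) P2=[2,5,0,4,6,4](0)
Move 2: P2 pit0 -> P1=[4,5,4,0,4,5](0) P2=[0,6,0,4,6,4](4)
Move 3: P2 pit3 -> P1=[5,5,4,0,4,5](0) P2=[0,6,0,0,7,5](5)
Move 4: P1 pit1 -> P1=[5,0,5,1,5,6](1) P2=[0,6,0,0,7,5](5)

Answer: 5 0 5 1 5 6 1 0 6 0 0 7 5 5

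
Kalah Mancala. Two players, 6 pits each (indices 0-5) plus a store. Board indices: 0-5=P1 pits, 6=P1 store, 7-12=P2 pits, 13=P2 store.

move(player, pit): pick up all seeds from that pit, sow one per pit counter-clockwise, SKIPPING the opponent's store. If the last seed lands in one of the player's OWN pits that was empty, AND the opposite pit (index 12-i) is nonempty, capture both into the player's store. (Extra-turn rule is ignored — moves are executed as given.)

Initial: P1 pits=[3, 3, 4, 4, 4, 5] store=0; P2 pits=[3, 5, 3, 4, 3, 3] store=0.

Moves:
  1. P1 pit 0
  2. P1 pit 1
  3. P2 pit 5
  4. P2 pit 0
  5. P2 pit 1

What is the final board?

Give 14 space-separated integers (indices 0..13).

Answer: 2 1 6 6 5 6 0 0 0 5 6 4 1 2

Derivation:
Move 1: P1 pit0 -> P1=[0,4,5,5,4,5](0) P2=[3,5,3,4,3,3](0)
Move 2: P1 pit1 -> P1=[0,0,6,6,5,6](0) P2=[3,5,3,4,3,3](0)
Move 3: P2 pit5 -> P1=[1,1,6,6,5,6](0) P2=[3,5,3,4,3,0](1)
Move 4: P2 pit0 -> P1=[1,1,6,6,5,6](0) P2=[0,6,4,5,3,0](1)
Move 5: P2 pit1 -> P1=[2,1,6,6,5,6](0) P2=[0,0,5,6,4,1](2)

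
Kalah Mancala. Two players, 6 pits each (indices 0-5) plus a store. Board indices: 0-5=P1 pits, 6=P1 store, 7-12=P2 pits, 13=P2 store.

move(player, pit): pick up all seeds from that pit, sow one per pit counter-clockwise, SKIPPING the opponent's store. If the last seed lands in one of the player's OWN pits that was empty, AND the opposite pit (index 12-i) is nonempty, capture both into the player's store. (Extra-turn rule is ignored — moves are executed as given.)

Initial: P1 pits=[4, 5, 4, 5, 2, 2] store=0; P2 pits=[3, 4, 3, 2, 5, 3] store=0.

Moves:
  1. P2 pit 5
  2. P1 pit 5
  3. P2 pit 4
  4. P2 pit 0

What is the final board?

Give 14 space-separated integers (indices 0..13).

Answer: 6 0 5 5 2 0 1 0 5 4 3 0 1 10

Derivation:
Move 1: P2 pit5 -> P1=[5,6,4,5,2,2](0) P2=[3,4,3,2,5,0](1)
Move 2: P1 pit5 -> P1=[5,6,4,5,2,0](1) P2=[4,4,3,2,5,0](1)
Move 3: P2 pit4 -> P1=[6,7,5,5,2,0](1) P2=[4,4,3,2,0,1](2)
Move 4: P2 pit0 -> P1=[6,0,5,5,2,0](1) P2=[0,5,4,3,0,1](10)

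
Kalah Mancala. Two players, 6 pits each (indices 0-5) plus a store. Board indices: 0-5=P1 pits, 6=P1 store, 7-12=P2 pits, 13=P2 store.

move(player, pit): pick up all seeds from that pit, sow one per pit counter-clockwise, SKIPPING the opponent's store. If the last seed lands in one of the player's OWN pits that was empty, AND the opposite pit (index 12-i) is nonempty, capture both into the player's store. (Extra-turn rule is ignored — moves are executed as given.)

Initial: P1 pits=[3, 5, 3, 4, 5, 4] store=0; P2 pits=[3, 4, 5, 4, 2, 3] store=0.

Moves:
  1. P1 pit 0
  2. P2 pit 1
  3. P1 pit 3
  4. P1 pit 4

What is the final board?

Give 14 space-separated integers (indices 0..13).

Answer: 0 6 4 0 0 6 2 5 2 7 6 3 4 0

Derivation:
Move 1: P1 pit0 -> P1=[0,6,4,5,5,4](0) P2=[3,4,5,4,2,3](0)
Move 2: P2 pit1 -> P1=[0,6,4,5,5,4](0) P2=[3,0,6,5,3,4](0)
Move 3: P1 pit3 -> P1=[0,6,4,0,6,5](1) P2=[4,1,6,5,3,4](0)
Move 4: P1 pit4 -> P1=[0,6,4,0,0,6](2) P2=[5,2,7,6,3,4](0)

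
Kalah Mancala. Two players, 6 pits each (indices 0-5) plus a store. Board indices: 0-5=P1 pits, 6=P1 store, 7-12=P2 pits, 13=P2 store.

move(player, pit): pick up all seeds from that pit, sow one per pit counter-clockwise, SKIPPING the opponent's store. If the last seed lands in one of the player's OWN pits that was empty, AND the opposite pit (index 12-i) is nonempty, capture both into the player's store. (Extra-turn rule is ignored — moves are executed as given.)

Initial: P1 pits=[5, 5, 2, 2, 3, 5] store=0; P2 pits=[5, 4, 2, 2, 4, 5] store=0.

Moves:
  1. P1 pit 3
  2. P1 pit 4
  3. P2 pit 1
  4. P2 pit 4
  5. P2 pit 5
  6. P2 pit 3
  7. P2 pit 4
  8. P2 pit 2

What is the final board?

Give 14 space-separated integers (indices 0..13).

Answer: 7 7 4 1 1 8 1 6 0 0 1 1 3 4

Derivation:
Move 1: P1 pit3 -> P1=[5,5,2,0,4,6](0) P2=[5,4,2,2,4,5](0)
Move 2: P1 pit4 -> P1=[5,5,2,0,0,7](1) P2=[6,5,2,2,4,5](0)
Move 3: P2 pit1 -> P1=[5,5,2,0,0,7](1) P2=[6,0,3,3,5,6](1)
Move 4: P2 pit4 -> P1=[6,6,3,0,0,7](1) P2=[6,0,3,3,0,7](2)
Move 5: P2 pit5 -> P1=[7,7,4,1,1,8](1) P2=[6,0,3,3,0,0](3)
Move 6: P2 pit3 -> P1=[7,7,4,1,1,8](1) P2=[6,0,3,0,1,1](4)
Move 7: P2 pit4 -> P1=[7,7,4,1,1,8](1) P2=[6,0,3,0,0,2](4)
Move 8: P2 pit2 -> P1=[7,7,4,1,1,8](1) P2=[6,0,0,1,1,3](4)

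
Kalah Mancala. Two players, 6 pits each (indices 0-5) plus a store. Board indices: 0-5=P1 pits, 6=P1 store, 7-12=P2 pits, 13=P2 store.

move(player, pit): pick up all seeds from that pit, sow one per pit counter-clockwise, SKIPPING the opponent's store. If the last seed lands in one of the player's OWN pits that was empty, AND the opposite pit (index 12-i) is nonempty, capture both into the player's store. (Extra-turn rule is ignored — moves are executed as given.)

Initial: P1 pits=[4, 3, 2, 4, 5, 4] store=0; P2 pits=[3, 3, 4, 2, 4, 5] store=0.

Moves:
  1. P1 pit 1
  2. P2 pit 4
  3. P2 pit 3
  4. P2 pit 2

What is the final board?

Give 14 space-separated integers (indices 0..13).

Move 1: P1 pit1 -> P1=[4,0,3,5,6,4](0) P2=[3,3,4,2,4,5](0)
Move 2: P2 pit4 -> P1=[5,1,3,5,6,4](0) P2=[3,3,4,2,0,6](1)
Move 3: P2 pit3 -> P1=[5,1,3,5,6,4](0) P2=[3,3,4,0,1,7](1)
Move 4: P2 pit2 -> P1=[5,1,3,5,6,4](0) P2=[3,3,0,1,2,8](2)

Answer: 5 1 3 5 6 4 0 3 3 0 1 2 8 2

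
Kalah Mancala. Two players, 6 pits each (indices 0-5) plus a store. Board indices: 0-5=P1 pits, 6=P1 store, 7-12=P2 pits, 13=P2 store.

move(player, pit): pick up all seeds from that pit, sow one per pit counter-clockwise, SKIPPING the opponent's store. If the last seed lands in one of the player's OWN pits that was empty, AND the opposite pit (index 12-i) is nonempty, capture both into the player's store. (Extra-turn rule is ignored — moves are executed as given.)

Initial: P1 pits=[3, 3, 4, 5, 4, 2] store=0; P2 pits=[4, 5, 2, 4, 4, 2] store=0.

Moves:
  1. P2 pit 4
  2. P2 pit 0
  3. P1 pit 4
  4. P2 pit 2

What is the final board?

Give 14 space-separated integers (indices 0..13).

Move 1: P2 pit4 -> P1=[4,4,4,5,4,2](0) P2=[4,5,2,4,0,3](1)
Move 2: P2 pit0 -> P1=[4,0,4,5,4,2](0) P2=[0,6,3,5,0,3](6)
Move 3: P1 pit4 -> P1=[4,0,4,5,0,3](1) P2=[1,7,3,5,0,3](6)
Move 4: P2 pit2 -> P1=[4,0,4,5,0,3](1) P2=[1,7,0,6,1,4](6)

Answer: 4 0 4 5 0 3 1 1 7 0 6 1 4 6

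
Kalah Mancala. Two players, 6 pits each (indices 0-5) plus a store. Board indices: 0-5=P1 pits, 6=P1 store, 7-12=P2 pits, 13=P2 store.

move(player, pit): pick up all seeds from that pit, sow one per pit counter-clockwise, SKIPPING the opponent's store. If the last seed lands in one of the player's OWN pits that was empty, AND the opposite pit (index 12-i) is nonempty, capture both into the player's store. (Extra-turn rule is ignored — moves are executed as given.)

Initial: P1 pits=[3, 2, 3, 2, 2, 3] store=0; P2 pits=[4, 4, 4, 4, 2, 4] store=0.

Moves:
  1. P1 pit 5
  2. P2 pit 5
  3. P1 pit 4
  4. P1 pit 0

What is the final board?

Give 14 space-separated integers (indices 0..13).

Answer: 0 4 5 3 0 1 8 5 0 4 4 2 0 1

Derivation:
Move 1: P1 pit5 -> P1=[3,2,3,2,2,0](1) P2=[5,5,4,4,2,4](0)
Move 2: P2 pit5 -> P1=[4,3,4,2,2,0](1) P2=[5,5,4,4,2,0](1)
Move 3: P1 pit4 -> P1=[4,3,4,2,0,1](2) P2=[5,5,4,4,2,0](1)
Move 4: P1 pit0 -> P1=[0,4,5,3,0,1](8) P2=[5,0,4,4,2,0](1)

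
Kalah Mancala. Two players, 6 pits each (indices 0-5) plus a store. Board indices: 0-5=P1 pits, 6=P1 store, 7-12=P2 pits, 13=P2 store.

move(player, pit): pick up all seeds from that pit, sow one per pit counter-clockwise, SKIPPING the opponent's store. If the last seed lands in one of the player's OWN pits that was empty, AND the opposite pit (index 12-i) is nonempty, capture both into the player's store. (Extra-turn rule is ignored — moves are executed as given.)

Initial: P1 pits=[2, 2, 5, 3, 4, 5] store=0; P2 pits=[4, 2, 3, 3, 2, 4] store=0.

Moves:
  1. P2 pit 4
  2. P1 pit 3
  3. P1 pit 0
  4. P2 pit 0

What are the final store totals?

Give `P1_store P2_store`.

Move 1: P2 pit4 -> P1=[2,2,5,3,4,5](0) P2=[4,2,3,3,0,5](1)
Move 2: P1 pit3 -> P1=[2,2,5,0,5,6](1) P2=[4,2,3,3,0,5](1)
Move 3: P1 pit0 -> P1=[0,3,6,0,5,6](1) P2=[4,2,3,3,0,5](1)
Move 4: P2 pit0 -> P1=[0,0,6,0,5,6](1) P2=[0,3,4,4,0,5](5)

Answer: 1 5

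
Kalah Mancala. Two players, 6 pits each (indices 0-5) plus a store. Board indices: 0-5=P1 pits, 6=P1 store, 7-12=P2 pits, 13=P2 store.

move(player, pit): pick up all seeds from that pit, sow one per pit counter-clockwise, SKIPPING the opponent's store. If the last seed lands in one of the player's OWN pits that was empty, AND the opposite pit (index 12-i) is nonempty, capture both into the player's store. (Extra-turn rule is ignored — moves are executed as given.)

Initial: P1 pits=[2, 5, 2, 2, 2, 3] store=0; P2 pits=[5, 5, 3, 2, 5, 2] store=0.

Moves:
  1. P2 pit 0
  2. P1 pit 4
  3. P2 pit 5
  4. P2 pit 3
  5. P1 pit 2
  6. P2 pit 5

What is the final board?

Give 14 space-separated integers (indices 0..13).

Move 1: P2 pit0 -> P1=[2,5,2,2,2,3](0) P2=[0,6,4,3,6,3](0)
Move 2: P1 pit4 -> P1=[2,5,2,2,0,4](1) P2=[0,6,4,3,6,3](0)
Move 3: P2 pit5 -> P1=[3,6,2,2,0,4](1) P2=[0,6,4,3,6,0](1)
Move 4: P2 pit3 -> P1=[3,6,2,2,0,4](1) P2=[0,6,4,0,7,1](2)
Move 5: P1 pit2 -> P1=[3,6,0,3,0,4](8) P2=[0,0,4,0,7,1](2)
Move 6: P2 pit5 -> P1=[3,6,0,3,0,4](8) P2=[0,0,4,0,7,0](3)

Answer: 3 6 0 3 0 4 8 0 0 4 0 7 0 3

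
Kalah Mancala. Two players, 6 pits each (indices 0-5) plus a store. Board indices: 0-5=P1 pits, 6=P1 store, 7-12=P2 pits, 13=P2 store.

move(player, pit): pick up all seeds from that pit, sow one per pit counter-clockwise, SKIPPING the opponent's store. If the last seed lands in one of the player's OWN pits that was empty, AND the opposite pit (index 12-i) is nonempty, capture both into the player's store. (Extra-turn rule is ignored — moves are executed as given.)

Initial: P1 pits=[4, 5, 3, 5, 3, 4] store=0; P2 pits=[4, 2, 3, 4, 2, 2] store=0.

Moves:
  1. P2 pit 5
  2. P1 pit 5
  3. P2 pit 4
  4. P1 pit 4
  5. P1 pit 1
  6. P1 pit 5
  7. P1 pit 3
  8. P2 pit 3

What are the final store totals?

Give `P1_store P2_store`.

Answer: 5 3

Derivation:
Move 1: P2 pit5 -> P1=[5,5,3,5,3,4](0) P2=[4,2,3,4,2,0](1)
Move 2: P1 pit5 -> P1=[5,5,3,5,3,0](1) P2=[5,3,4,4,2,0](1)
Move 3: P2 pit4 -> P1=[5,5,3,5,3,0](1) P2=[5,3,4,4,0,1](2)
Move 4: P1 pit4 -> P1=[5,5,3,5,0,1](2) P2=[6,3,4,4,0,1](2)
Move 5: P1 pit1 -> P1=[5,0,4,6,1,2](3) P2=[6,3,4,4,0,1](2)
Move 6: P1 pit5 -> P1=[5,0,4,6,1,0](4) P2=[7,3,4,4,0,1](2)
Move 7: P1 pit3 -> P1=[5,0,4,0,2,1](5) P2=[8,4,5,4,0,1](2)
Move 8: P2 pit3 -> P1=[6,0,4,0,2,1](5) P2=[8,4,5,0,1,2](3)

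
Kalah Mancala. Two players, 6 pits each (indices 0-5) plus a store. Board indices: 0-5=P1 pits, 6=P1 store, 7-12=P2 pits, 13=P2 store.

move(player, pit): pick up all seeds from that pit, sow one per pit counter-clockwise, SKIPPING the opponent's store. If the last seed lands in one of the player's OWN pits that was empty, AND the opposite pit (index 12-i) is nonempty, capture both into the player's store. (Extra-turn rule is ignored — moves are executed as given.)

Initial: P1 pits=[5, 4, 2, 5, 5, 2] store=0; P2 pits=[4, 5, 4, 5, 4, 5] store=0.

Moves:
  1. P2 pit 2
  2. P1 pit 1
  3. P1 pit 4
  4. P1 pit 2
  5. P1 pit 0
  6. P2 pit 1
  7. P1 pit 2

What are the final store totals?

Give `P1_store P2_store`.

Move 1: P2 pit2 -> P1=[5,4,2,5,5,2](0) P2=[4,5,0,6,5,6](1)
Move 2: P1 pit1 -> P1=[5,0,3,6,6,3](0) P2=[4,5,0,6,5,6](1)
Move 3: P1 pit4 -> P1=[5,0,3,6,0,4](1) P2=[5,6,1,7,5,6](1)
Move 4: P1 pit2 -> P1=[5,0,0,7,1,5](1) P2=[5,6,1,7,5,6](1)
Move 5: P1 pit0 -> P1=[0,1,1,8,2,6](1) P2=[5,6,1,7,5,6](1)
Move 6: P2 pit1 -> P1=[1,1,1,8,2,6](1) P2=[5,0,2,8,6,7](2)
Move 7: P1 pit2 -> P1=[1,1,0,9,2,6](1) P2=[5,0,2,8,6,7](2)

Answer: 1 2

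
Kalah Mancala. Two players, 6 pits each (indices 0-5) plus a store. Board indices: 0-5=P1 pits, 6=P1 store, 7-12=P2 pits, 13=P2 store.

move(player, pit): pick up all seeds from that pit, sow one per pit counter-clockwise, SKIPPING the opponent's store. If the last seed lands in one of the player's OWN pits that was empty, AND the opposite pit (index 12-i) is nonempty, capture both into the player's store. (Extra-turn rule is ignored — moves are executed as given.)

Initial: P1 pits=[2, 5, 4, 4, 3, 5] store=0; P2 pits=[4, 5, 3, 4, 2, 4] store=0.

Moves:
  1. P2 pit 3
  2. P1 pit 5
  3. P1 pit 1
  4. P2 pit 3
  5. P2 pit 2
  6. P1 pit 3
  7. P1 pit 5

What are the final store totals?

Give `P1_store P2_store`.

Move 1: P2 pit3 -> P1=[3,5,4,4,3,5](0) P2=[4,5,3,0,3,5](1)
Move 2: P1 pit5 -> P1=[3,5,4,4,3,0](1) P2=[5,6,4,1,3,5](1)
Move 3: P1 pit1 -> P1=[3,0,5,5,4,1](2) P2=[5,6,4,1,3,5](1)
Move 4: P2 pit3 -> P1=[3,0,5,5,4,1](2) P2=[5,6,4,0,4,5](1)
Move 5: P2 pit2 -> P1=[3,0,5,5,4,1](2) P2=[5,6,0,1,5,6](2)
Move 6: P1 pit3 -> P1=[3,0,5,0,5,2](3) P2=[6,7,0,1,5,6](2)
Move 7: P1 pit5 -> P1=[3,0,5,0,5,0](4) P2=[7,7,0,1,5,6](2)

Answer: 4 2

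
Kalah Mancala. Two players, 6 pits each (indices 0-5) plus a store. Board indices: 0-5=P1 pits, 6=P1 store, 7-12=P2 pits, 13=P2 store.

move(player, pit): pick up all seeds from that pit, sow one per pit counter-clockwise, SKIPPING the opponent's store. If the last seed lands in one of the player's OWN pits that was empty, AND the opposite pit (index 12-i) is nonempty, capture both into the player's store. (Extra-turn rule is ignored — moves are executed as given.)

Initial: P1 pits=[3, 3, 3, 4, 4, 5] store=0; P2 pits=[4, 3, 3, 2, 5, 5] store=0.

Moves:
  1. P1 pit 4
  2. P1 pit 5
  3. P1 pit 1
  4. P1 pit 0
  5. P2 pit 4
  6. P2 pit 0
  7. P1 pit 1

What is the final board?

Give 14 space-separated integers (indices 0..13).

Answer: 1 0 7 8 0 0 8 0 1 5 4 1 7 2

Derivation:
Move 1: P1 pit4 -> P1=[3,3,3,4,0,6](1) P2=[5,4,3,2,5,5](0)
Move 2: P1 pit5 -> P1=[3,3,3,4,0,0](2) P2=[6,5,4,3,6,5](0)
Move 3: P1 pit1 -> P1=[3,0,4,5,0,0](8) P2=[6,0,4,3,6,5](0)
Move 4: P1 pit0 -> P1=[0,1,5,6,0,0](8) P2=[6,0,4,3,6,5](0)
Move 5: P2 pit4 -> P1=[1,2,6,7,0,0](8) P2=[6,0,4,3,0,6](1)
Move 6: P2 pit0 -> P1=[1,2,6,7,0,0](8) P2=[0,1,5,4,1,7](2)
Move 7: P1 pit1 -> P1=[1,0,7,8,0,0](8) P2=[0,1,5,4,1,7](2)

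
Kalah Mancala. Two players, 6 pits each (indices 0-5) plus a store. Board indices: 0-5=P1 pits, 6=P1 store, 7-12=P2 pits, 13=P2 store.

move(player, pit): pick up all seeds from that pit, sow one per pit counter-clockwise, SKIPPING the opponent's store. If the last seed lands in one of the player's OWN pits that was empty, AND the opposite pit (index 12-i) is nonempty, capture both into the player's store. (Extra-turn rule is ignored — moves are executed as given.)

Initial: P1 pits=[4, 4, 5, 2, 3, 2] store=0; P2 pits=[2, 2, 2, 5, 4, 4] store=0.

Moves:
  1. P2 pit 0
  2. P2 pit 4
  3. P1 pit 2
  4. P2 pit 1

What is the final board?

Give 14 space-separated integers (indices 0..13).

Answer: 5 0 0 3 4 3 1 1 0 4 6 0 5 7

Derivation:
Move 1: P2 pit0 -> P1=[4,4,5,2,3,2](0) P2=[0,3,3,5,4,4](0)
Move 2: P2 pit4 -> P1=[5,5,5,2,3,2](0) P2=[0,3,3,5,0,5](1)
Move 3: P1 pit2 -> P1=[5,5,0,3,4,3](1) P2=[1,3,3,5,0,5](1)
Move 4: P2 pit1 -> P1=[5,0,0,3,4,3](1) P2=[1,0,4,6,0,5](7)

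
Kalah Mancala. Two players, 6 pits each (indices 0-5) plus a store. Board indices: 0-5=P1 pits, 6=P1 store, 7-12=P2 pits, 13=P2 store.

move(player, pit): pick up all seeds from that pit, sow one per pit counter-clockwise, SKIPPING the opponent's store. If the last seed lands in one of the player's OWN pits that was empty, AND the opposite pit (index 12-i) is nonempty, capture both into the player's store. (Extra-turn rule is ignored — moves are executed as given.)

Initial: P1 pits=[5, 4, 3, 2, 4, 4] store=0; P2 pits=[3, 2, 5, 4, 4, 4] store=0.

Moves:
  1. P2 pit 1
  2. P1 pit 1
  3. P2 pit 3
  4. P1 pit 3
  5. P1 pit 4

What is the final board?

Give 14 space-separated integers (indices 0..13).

Answer: 6 1 4 0 0 7 2 4 1 7 1 5 5 1

Derivation:
Move 1: P2 pit1 -> P1=[5,4,3,2,4,4](0) P2=[3,0,6,5,4,4](0)
Move 2: P1 pit1 -> P1=[5,0,4,3,5,5](0) P2=[3,0,6,5,4,4](0)
Move 3: P2 pit3 -> P1=[6,1,4,3,5,5](0) P2=[3,0,6,0,5,5](1)
Move 4: P1 pit3 -> P1=[6,1,4,0,6,6](1) P2=[3,0,6,0,5,5](1)
Move 5: P1 pit4 -> P1=[6,1,4,0,0,7](2) P2=[4,1,7,1,5,5](1)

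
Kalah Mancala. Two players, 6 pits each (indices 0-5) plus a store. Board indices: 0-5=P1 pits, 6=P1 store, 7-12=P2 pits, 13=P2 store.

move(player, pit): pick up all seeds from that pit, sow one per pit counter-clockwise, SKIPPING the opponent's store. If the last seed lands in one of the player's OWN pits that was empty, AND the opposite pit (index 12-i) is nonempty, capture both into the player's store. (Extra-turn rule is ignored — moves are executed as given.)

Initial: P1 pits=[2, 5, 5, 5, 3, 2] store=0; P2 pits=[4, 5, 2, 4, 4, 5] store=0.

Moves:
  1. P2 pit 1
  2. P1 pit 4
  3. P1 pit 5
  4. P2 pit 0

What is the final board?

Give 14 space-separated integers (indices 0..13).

Answer: 2 5 5 5 0 0 2 0 2 4 6 6 7 2

Derivation:
Move 1: P2 pit1 -> P1=[2,5,5,5,3,2](0) P2=[4,0,3,5,5,6](1)
Move 2: P1 pit4 -> P1=[2,5,5,5,0,3](1) P2=[5,0,3,5,5,6](1)
Move 3: P1 pit5 -> P1=[2,5,5,5,0,0](2) P2=[6,1,3,5,5,6](1)
Move 4: P2 pit0 -> P1=[2,5,5,5,0,0](2) P2=[0,2,4,6,6,7](2)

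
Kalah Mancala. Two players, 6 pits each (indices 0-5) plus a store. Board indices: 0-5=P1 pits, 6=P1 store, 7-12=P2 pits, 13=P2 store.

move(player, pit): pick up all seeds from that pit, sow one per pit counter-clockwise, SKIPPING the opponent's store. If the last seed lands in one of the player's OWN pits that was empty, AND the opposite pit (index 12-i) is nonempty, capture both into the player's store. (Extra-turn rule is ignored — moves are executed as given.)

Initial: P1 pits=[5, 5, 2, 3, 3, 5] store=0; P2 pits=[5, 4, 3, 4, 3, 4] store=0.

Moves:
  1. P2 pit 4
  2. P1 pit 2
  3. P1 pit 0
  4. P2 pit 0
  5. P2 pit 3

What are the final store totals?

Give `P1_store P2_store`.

Answer: 1 2

Derivation:
Move 1: P2 pit4 -> P1=[6,5,2,3,3,5](0) P2=[5,4,3,4,0,5](1)
Move 2: P1 pit2 -> P1=[6,5,0,4,4,5](0) P2=[5,4,3,4,0,5](1)
Move 3: P1 pit0 -> P1=[0,6,1,5,5,6](1) P2=[5,4,3,4,0,5](1)
Move 4: P2 pit0 -> P1=[0,6,1,5,5,6](1) P2=[0,5,4,5,1,6](1)
Move 5: P2 pit3 -> P1=[1,7,1,5,5,6](1) P2=[0,5,4,0,2,7](2)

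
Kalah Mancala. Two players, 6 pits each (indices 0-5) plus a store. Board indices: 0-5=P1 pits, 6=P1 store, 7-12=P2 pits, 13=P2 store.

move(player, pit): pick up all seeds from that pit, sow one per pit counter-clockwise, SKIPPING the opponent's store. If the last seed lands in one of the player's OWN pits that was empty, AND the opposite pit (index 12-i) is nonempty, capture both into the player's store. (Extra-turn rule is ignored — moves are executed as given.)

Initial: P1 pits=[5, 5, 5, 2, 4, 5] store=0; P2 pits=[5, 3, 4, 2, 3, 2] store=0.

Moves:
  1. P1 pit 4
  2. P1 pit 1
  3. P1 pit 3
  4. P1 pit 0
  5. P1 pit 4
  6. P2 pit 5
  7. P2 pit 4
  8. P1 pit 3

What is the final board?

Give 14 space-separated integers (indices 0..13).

Answer: 2 1 7 0 0 10 9 7 0 4 2 0 1 2

Derivation:
Move 1: P1 pit4 -> P1=[5,5,5,2,0,6](1) P2=[6,4,4,2,3,2](0)
Move 2: P1 pit1 -> P1=[5,0,6,3,1,7](2) P2=[6,4,4,2,3,2](0)
Move 3: P1 pit3 -> P1=[5,0,6,0,2,8](3) P2=[6,4,4,2,3,2](0)
Move 4: P1 pit0 -> P1=[0,1,7,1,3,9](3) P2=[6,4,4,2,3,2](0)
Move 5: P1 pit4 -> P1=[0,1,7,1,0,10](4) P2=[7,4,4,2,3,2](0)
Move 6: P2 pit5 -> P1=[1,1,7,1,0,10](4) P2=[7,4,4,2,3,0](1)
Move 7: P2 pit4 -> P1=[2,1,7,1,0,10](4) P2=[7,4,4,2,0,1](2)
Move 8: P1 pit3 -> P1=[2,1,7,0,0,10](9) P2=[7,0,4,2,0,1](2)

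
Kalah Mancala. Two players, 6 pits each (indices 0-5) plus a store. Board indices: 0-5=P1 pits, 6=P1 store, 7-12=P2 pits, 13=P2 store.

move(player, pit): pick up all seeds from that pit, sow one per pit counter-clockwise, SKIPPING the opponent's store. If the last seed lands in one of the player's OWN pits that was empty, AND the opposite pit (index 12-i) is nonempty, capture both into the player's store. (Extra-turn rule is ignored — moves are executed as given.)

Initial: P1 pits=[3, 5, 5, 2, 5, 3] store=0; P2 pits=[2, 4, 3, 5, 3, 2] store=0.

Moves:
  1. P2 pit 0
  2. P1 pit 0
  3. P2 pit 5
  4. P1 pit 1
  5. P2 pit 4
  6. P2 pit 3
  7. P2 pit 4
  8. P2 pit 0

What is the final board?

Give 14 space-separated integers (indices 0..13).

Move 1: P2 pit0 -> P1=[3,5,5,2,5,3](0) P2=[0,5,4,5,3,2](0)
Move 2: P1 pit0 -> P1=[0,6,6,3,5,3](0) P2=[0,5,4,5,3,2](0)
Move 3: P2 pit5 -> P1=[1,6,6,3,5,3](0) P2=[0,5,4,5,3,0](1)
Move 4: P1 pit1 -> P1=[1,0,7,4,6,4](1) P2=[1,5,4,5,3,0](1)
Move 5: P2 pit4 -> P1=[2,0,7,4,6,4](1) P2=[1,5,4,5,0,1](2)
Move 6: P2 pit3 -> P1=[3,1,7,4,6,4](1) P2=[1,5,4,0,1,2](3)
Move 7: P2 pit4 -> P1=[3,1,7,4,6,4](1) P2=[1,5,4,0,0,3](3)
Move 8: P2 pit0 -> P1=[3,1,7,4,6,4](1) P2=[0,6,4,0,0,3](3)

Answer: 3 1 7 4 6 4 1 0 6 4 0 0 3 3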